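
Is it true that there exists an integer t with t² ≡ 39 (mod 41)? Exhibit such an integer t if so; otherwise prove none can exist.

t = 11 works: 11² = 121, and 121 − 39 = 82 = 2·41.

t = 11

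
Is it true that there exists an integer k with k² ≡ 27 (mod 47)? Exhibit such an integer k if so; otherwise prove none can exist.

k = 11

Take k = 11. Then 11² = 121 = 2·47 + 27, so 11² ≡ 27 (mod 47).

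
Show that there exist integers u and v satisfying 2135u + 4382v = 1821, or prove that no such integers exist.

Both 2135 and 4382 are divisible by gcd(2135, 4382) = 7, hence so is any combination 2135u + 4382v.
But 1821 is not a multiple of 7 (it leaves remainder 1).
So the equation is unsolvable over ℤ.

There are no such integers.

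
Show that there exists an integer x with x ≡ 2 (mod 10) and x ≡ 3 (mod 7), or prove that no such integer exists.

gcd(10, 7) = 1, so the Chinese Remainder Theorem guarantees exactly one residue class mod 70 satisfying both.
Any solution of the first congruence is x = 2 + 10t; substituting into the second, 10t ≡ 3 − 2 ≡ 1 (mod 7).
10 ≡ 3 (mod 7), so this reads 3t ≡ 1 (mod 7). Note 3·5 = 15 ≡ 1 (mod 7) (as 15 − 1 = 2·7), so 3⁻¹ ≡ 5.
Therefore t ≡ 5·1 = 5 (mod 7).
With t = 5: x = 2 + 10·5 = 52.
Check: 52 mod 10 = 2, 52 mod 7 = 3. ✓

x = 52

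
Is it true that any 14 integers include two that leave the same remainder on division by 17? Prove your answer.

No; for instance {17, 18, 19, 20, 21, 22, 23, 24, 25, 26, 27, 28, 29, 30} is a counterexample.

Consider the 14 integers 17, 18, …, 30. They lie in distinct residue classes modulo 17, since 14 ≤ 17.
Hence this collection has no pair with equal remainders mod 17, disproving the claim.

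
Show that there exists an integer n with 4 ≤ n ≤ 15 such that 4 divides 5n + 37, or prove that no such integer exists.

Try n = 7: 5·7 + 37 = 72 = 18·4, which is divisible by 4.

n = 7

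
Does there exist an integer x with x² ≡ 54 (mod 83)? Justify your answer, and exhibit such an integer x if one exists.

No such integer exists.

83 is prime, so by Euler's criterion 54 is a square mod 83 iff 54^((83−1)/2) = 54^41 ≡ 1 (mod 83).
Repeated squaring mod 83: 54^2 = 2916 ≡ 11; 54^4 ≡ 11² = 121 ≡ 38; 54^8 ≡ 38² = 1444 ≡ 33; 54^16 ≡ 33² = 1089 ≡ 10; 54^32 ≡ 10² = 100 ≡ 17.
Since 41 = 32 + 8 + 1, 54^41 ≡ 17 · 33 · 54; multiplying out mod 83: 17·33 = 561 ≡ 63, then 63·54 = 3402 ≡ 82. Thus 54^41 ≡ 82 ≡ −1 (mod 83).
By Euler's criterion 54 is a quadratic non-residue mod 83: no x satisfies x² ≡ 54 (mod 83).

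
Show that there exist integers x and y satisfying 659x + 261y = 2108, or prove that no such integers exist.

Since gcd(659, 261) = 1, every integer is an integer combination of 659 and 261.
Dividing repeatedly: 659 = 2·261 + 137, 261 = 1·137 + 124, 137 = 1·124 + 13, 124 = 9·13 + 7, 13 = 1·7 + 6, 7 = 1·6 + 1, 6 = 6·1 + 0.
Unwinding: 1 = 7 − 1·6 = 7 − (13 − 1·7) = −13 + 2·7 = −13 + 2·(124 − 9·13) = 2·124 − 19·13 = 2·124 − 19·(137 − 1·124) = −19·137 + 21·124 = −19·137 + 21·(261 − 1·137) = 21·261 − 40·137 = 21·261 − 40·(659 − 2·261) = −40·659 + 101·261, i.e. 659·(-40) + 261·101 = 1.
Times 2108: 659·(-84320) + 261·212908 = 2108, so (-84320, 212908) solves it.
Shifting by a multiple of (261, −659) keeps it a solution: x = -84320 + 324·261 = 244, y = 212908 − 324·659 = -608.
Check: 659·244 + 261·(-608) = 160796 − 158688 = 2108. ✓

x = 244, y = -608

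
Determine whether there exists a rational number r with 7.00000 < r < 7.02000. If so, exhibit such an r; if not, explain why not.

Multiplying by 51: 51·7.00000 = 357.00000 and 51·7.02000 = 358.02000, so the integer 358 lies strictly between them.
Hence 358/51 is a rational number with 7.00000 < 358/51 < 7.02000.

r = 358/51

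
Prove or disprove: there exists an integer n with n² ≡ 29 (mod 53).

n = 33 works: 33² = 1089, and 1089 − 29 = 1060 = 20·53.

n = 33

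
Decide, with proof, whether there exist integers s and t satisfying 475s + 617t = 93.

s = 612, t = -471

475 and 617 are coprime, so 475s + 617t ranges over all of ℤ.
Run the Euclidean algorithm on 617 and 475: 617 = 1·475 + 142, 475 = 3·142 + 49, 142 = 2·49 + 44, 49 = 1·44 + 5, 44 = 8·5 + 4, 5 = 1·4 + 1, 4 = 4·1 + 0.
Back-substituting, 1 = 5 − 1·4 = 5 − (44 − 8·5) = −44 + 9·5 = −44 + 9·(49 − 1·44) = 9·49 − 10·44 = 9·49 − 10·(142 − 2·49) = −10·142 + 29·49 = −10·142 + 29·(475 − 3·142) = 29·475 − 97·142 = 29·475 − 97·(617 − 1·475) = −97·617 + 126·475; that is, 475·126 + 617·(-97) = 1.
Multiplying through by 93: s = 126·93 = 11718, t = (-97)·93 = -9021 is a solution.
Shifting by a multiple of (617, −475) keeps it a solution: s = 11718 − 18·617 = 612, t = -9021 + 18·475 = -471.
Indeed 475·612 + 617·(-471) = 290700 − 290607 = 93.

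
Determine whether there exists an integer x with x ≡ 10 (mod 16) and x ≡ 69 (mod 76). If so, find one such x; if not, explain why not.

No such integer exists.

gcd(16, 76) = 4. If x ≡ 10 (mod 16) and x ≡ 69 (mod 76), then x ≡ 10 (mod 4) and x ≡ 69 (mod 4).
But 10 mod 4 = 2 while 69 mod 4 = 1, a contradiction.
Hence the system has no solution.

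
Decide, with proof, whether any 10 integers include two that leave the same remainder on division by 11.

Take the 10 consecutive integers 7, 8, …, 16: their residues mod 11 are all distinct because 10 ≤ 11.
So no two of them leave the same remainder on division by 11; the claim fails for this set.

No; for instance {7, 8, 9, 10, 11, 12, 13, 14, 15, 16} is a counterexample.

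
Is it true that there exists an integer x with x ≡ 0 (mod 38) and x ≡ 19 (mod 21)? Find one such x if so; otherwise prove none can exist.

The moduli 38 and 21 are coprime, so by the Chinese Remainder Theorem a unique solution modulo 798 exists.
Any solution of the first congruence is x = 0 + 38t; substituting into the second, 38t ≡ 19 − 0 ≡ 19 (mod 21).
38 ≡ 17 (mod 21), so this reads 17t ≡ 19 (mod 21). To invert 17 modulo 21: 21 = 1·17 + 4, 17 = 4·4 + 1, 4 = 4·1 + 0, and unwinding, 1 = 17 − 4·4 = 17 − 4·(21 − 1·17) = −4·21 + 5·17. Thus 17⁻¹ ≡ 5 (mod 21).
Therefore t ≡ 5·19 = 95 ≡ 11 (mod 21).
Taking t = 11 gives x = 0 + 38·11 = 418.
Check: 418 mod 38 = 0, 418 mod 21 = 19. ✓

x = 418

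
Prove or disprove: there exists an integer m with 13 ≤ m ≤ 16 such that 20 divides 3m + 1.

At m = 13 we get 3·13 + 1 = 40, and 40 = 20·2.

m = 13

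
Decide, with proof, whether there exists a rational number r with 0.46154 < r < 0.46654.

r = 13/28

Scale by 28: the interval becomes (12.92312, 13.06312), which contains the integer 13.
Dividing back, 0.46154 < 13/28 < 0.46654, and 13/28 is rational.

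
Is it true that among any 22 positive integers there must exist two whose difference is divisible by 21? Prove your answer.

True.

There are exactly 21 possible remainders on division by 21.
Placing 22 integers into 21 classes, some class receives at least two — say a and b.
Their difference a − b is then a multiple of 21.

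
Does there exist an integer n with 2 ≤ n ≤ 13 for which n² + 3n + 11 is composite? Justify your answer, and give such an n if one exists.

At n = 6: 6² + 3·6 + 11 = 65 = 5·13, which is composite.

n = 6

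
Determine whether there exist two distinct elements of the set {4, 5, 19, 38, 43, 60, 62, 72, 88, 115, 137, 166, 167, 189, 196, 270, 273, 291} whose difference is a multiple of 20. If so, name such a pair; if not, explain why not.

Two integers differ by a multiple of 20 exactly when they have the same residue mod 20. The residues are 4↦4, 5↦5, 19↦19, 38↦18, 43↦3, 60↦0, 62↦2, 72↦12, 88↦8, 115↦15, 137↦17, 166↦6, 167↦7, 189↦9, 196↦16, 270↦10, 273↦13, 291↦11.
No residue repeats among the 18 elements, so no pair has difference ≡ 0 (mod 20).

There is no such pair.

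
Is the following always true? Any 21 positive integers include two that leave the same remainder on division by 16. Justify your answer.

True.

Partition the integers by their residue mod 16; there are 16 classes.
Since 21 > 16, two of the 21 integers must share a residue class by the pigeonhole principle; call them a and b.
So a and b have equal remainders mod 16, which is exactly what was to be shown.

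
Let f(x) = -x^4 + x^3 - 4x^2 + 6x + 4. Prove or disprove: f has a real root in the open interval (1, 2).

Yes, f has a root in the interval.

f(1) = 6 and f(2) = -8, which have opposite signs.
Since f is a polynomial it is continuous on [1, 2].
By the Intermediate Value Theorem, f takes the value 0 somewhere in the open interval.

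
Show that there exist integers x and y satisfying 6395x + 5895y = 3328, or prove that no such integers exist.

No such integers exist.

Any value of 6395x + 5895y is a multiple of gcd(6395, 5895) = 5.
But 3328 is not a multiple of 5 (it leaves remainder 3).
Therefore 6395x + 5895y = 3328 has no solution in integers.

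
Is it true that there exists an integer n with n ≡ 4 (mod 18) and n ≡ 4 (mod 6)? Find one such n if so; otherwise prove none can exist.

n = 4

The moduli are not coprime: gcd(18, 6) = 6. Compatibility requires 6 ∣ (4 − 4) = 0, which holds, so solutions exist.
In fact n = 4 itself already satisfies 4 mod 6 = 4.
Indeed 4 ≡ 4 (mod 18) and 4 ≡ 4 (mod 6).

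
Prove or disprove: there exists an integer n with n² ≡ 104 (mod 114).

There is no such integer.

Since 3 ∣ 114, a solution of n² ≡ 104 (mod 114) would also satisfy n² ≡ 104 ≡ 2 (mod 3).
Since (3 − n)² ≡ n² (mod 3), it suffices to square n = 0, 1, …, 1: the residues are 0, 1.
The set of squares mod 3 is therefore {0, 1}, which does not contain 2.
Hence no integer n has n² ≡ 104 (mod 114).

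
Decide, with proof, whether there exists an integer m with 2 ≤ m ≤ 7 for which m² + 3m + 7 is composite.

At m = 7: 7² + 3·7 + 7 = 77 = 7·11, which is composite.

m = 7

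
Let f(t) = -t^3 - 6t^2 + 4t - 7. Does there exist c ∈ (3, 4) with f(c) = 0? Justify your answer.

No.

f(3) = -76 and f(4) = -151, both negative, so a sign-change argument is unavailable; we show f keeps this sign on the whole interval.
Shift to the endpoint 3: with t = 3 + u (0 < u < 1), one computes f(3 + u) = -u^3 - 15u^2 - 59u - 76.
All 4 nonzero coefficients of this polynomial in u are negative; hence for u > 0 the value is a sum of negative terms (the constant -76 among them).
So f is strictly negative on (3, 4); no root exists in the interval.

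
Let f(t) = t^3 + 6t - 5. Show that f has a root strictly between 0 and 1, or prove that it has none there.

f(0) = -5 and f(1) = 2, which have opposite signs.
f is continuous everywhere (it is a polynomial), in particular on [0, 1].
By the Intermediate Value Theorem f must vanish at some point of (0, 1).

Yes, f has a root in the interval.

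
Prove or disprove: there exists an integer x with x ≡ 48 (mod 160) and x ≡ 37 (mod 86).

There is no such integer.

Reduce both congruences modulo 2, which divides 160 and 86: they say x ≡ 48 (mod 2) and x ≡ 37 (mod 2).
However 48 ≡ 0 and 37 ≡ 1 (mod 2), and 0 ≠ 1.
Hence the system has no solution.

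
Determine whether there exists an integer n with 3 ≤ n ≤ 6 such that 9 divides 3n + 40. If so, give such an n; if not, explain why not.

There is no such integer n in that range.

For n = 3, 4, 5, 6 the values of 3n + 40 modulo 9 are 4, 7, 1, 4 respectively.
The residue 0 does not occur, so no n in [3, 6] makes 3n + 40 a multiple of 9.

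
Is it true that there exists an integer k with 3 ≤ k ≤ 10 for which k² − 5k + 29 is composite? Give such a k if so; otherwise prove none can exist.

k = 9

At k = 9: 9² − 5·9 + 29 = 65 = 5·13, which is composite.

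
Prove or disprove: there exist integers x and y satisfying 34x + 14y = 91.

There are no such integers.

Any value of 34x + 14y is a multiple of gcd(34, 14) = 2.
But 91 is not a multiple of 2 (it leaves remainder 1).
Therefore 34x + 14y = 91 has no solution in integers.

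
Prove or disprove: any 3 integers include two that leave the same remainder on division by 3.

Consider the 3 integers 9, 10, 11. They lie in distinct residue classes modulo 3, since 3 ≤ 3.
So no two of them leave the same remainder on division by 3; the claim fails for this set.

No; for instance {9, 10, 11} is a counterexample.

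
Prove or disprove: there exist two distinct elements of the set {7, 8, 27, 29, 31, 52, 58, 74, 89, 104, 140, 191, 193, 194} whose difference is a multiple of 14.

No, no such pair exists.

Two integers differ by a multiple of 14 exactly when they have the same residue mod 14. The residues are 7↦7, 8↦8, 27↦13, 29↦1, 31↦3, 52↦10, 58↦2, 74↦4, 89↦5, 104↦6, 140↦0, 191↦9, 193↦11, 194↦12.
All 14 residues are distinct, so no two elements differ by a multiple of 14.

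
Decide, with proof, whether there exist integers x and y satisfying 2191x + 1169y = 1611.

Any value of 2191x + 1169y is a multiple of gcd(2191, 1169) = 7.
But 1611 is not a multiple of 7 (it leaves remainder 1).
Hence no integers x, y satisfy the equation.

No, no such integers exist.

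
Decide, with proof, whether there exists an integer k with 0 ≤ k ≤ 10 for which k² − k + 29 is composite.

At k = 10: 10² − 10 + 29 = 119 = 7·17, which is composite.

k = 10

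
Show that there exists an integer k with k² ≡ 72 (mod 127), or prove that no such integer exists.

k = 96 works: 96² = 9216, and 9216 − 72 = 9144 = 72·127.

k = 96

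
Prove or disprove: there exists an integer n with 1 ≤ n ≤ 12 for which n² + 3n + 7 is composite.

At n = 11: 11² + 3·11 + 7 = 161 = 7·23, which is composite.

n = 11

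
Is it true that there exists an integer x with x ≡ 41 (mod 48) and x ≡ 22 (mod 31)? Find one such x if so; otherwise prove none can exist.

x = 425

gcd(48, 31) = 1, so the Chinese Remainder Theorem guarantees exactly one residue class mod 1488 satisfying both.
Write x = 41 + 48t and require 41 + 48t ≡ 22 (mod 31), i.e. 48t ≡ 12 (mod 31).
48 ≡ 17 (mod 31), so this reads 17t ≡ 12 (mod 31). Note 17·11 = 187 ≡ 1 (mod 31) (as 187 − 1 = 6·31), so 17⁻¹ ≡ 11.
Multiplying by 11: t ≡ 11·12 = 132 ≡ 8 (mod 31).
With t = 8: x = 41 + 48·8 = 425.
Verify: 425 = 8·48 + 41 and 425 = 13·31 + 22. ✓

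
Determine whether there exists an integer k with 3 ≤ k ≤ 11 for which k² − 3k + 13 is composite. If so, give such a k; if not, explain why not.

No, no such integer k in that range exists.

The values for k = 3, 4, …, 11 are 13, 17, 23, 31, 41, 53, 67, 83, 101, and each of these is prime.
So no value in the range makes the expression composite.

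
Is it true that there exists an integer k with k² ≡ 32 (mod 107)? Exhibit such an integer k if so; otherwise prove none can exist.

Apply Euler's criterion with the prime 107: 32 is a quadratic residue iff 32^53 ≡ 1 (mod 107), and a non-residue iff it is ≡ −1.
Repeated squaring mod 107: 32^2 = 1024 ≡ 61; 32^4 ≡ 61² = 3721 ≡ 83; 32^8 ≡ 83² = 6889 ≡ 41; 32^16 ≡ 41² = 1681 ≡ 76; 32^32 ≡ 76² = 5776 ≡ 105.
Since 53 = 32 + 16 + 4 + 1, 32^53 ≡ 105 · 76 · 83 · 32; multiplying out mod 107: 105·76 = 7980 ≡ 62, then 62·83 = 5146 ≡ 10, then 10·32 = 320 ≡ 106. Thus 32^53 ≡ 106 ≡ −1 (mod 107).
By Euler's criterion 32 is a quadratic non-residue mod 107: no k satisfies k² ≡ 32 (mod 107).

No, no such integer exists.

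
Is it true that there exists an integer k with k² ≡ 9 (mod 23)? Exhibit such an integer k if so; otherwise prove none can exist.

Take k = 3. Then 3² = 9, and since 0 ≤ 9 < 23 this is already reduced: 3² ≡ 9 (mod 23).

k = 3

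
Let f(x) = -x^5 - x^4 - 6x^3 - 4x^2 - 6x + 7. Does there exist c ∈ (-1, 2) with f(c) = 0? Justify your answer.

f(-1) = 15 and f(2) = -117, which have opposite signs.
Since f is a polynomial it is continuous on [-1, 2].
The Intermediate Value Theorem then guarantees some c ∈ (-1, 2) with f(c) = 0.

Yes, f has a root in the interval.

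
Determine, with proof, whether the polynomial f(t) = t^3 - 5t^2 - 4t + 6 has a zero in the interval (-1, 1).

f(-1) = 4 and f(1) = -2, which have opposite signs.
Since f is a polynomial it is continuous on [-1, 1].
By the Intermediate Value Theorem, f takes the value 0 somewhere in the open interval.

Such a root exists.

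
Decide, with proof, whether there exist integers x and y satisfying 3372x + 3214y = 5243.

Any value of 3372x + 3214y is a multiple of gcd(3372, 3214) = 2.
But 5243 = 2·2621 + 1, so 2 ∤ 5243.
So the equation is unsolvable over ℤ.

No, no such integers exist.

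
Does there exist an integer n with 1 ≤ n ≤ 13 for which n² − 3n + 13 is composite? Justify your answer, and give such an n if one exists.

n = 12

At n = 12: 12² − 3·12 + 13 = 121 = 11·11, which is composite.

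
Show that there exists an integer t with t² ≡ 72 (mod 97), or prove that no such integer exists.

t = 13

Take t = 13. Then 13² = 169 = 1·97 + 72, so 13² ≡ 72 (mod 97).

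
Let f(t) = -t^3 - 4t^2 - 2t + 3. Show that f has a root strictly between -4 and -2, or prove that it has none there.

Such a root exists.

f(-4) = 11 and f(-2) = -1, which have opposite signs.
f is continuous everywhere (it is a polynomial), in particular on [-4, -2].
By the Intermediate Value Theorem f must vanish at some point of (-4, -2).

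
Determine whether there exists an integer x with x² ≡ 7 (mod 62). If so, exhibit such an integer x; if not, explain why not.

x = 21

Take x = 21. Then 21² = 441 = 7·62 + 7, so 21² ≡ 7 (mod 62).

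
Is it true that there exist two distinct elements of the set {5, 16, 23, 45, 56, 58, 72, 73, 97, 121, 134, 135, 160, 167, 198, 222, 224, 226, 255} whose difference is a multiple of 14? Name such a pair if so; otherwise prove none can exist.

16 mod 14 = 2 and 58 mod 14 = 2, so 58 − 16 = 42 = 3·14.

The pair (16, 58) works.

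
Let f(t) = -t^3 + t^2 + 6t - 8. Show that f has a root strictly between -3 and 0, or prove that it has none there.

f(-3) = 10 and f(0) = -8, which have opposite signs.
f is continuous everywhere (it is a polynomial), in particular on [-3, 0].
By the Intermediate Value Theorem f must vanish at some point of (-3, 0).

Such a root exists.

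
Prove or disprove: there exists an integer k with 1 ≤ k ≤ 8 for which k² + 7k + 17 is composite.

At k = 5: 5² + 7·5 + 17 = 77 = 7·11, which is composite.

k = 5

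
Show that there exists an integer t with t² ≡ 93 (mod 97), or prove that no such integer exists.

t = 44

Take t = 44. Then 44² = 1936 = 19·97 + 93, so 44² ≡ 93 (mod 97).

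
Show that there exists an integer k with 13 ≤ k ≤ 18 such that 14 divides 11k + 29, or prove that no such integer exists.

At k = 13, 11·13 + 29 = 172 ≡ 4 (mod 14), and each step in k adds 11, giving residues 4, 1, 12, 9, 6, 3 for k = 13, 14, …, 18.
The residue 0 does not occur, so no k in [13, 18] makes 11k + 29 a multiple of 14.

There is no such integer k in that range.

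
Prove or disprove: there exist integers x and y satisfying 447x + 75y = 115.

Both 447 and 75 are divisible by gcd(447, 75) = 3, hence so is any combination 447x + 75y.
But 115 is not a multiple of 3 (it leaves remainder 1).
Hence no integers x, y satisfy the equation.

No such integers exist.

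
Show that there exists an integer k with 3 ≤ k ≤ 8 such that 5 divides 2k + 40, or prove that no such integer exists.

Scanning upward from k = 3 gives 46, 48, none divisible by 5. Try k = 5: 2·5 + 40 = 50 = 10·5, which is divisible by 5.

k = 5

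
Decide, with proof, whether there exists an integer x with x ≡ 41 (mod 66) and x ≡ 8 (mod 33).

gcd(66, 33) = 33. A simultaneous solution exists iff 41 ≡ 8 (mod 33); here 41 mod 33 = 8 = 8 mod 33, so it does.
In fact x = 41 itself already satisfies 41 mod 33 = 8.
Indeed 41 ≡ 41 (mod 66) and 41 ≡ 8 (mod 33).

x = 41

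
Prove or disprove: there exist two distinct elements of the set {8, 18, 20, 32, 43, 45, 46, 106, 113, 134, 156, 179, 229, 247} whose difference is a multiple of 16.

No such pair exists.

Reduce each element modulo 16: 8↦8, 18↦2, 20↦4, 32↦0, 43↦11, 45↦13, 46↦14, 106↦10, 113↦1, 134↦6, 156↦12, 179↦3, 229↦5, 247↦7.
These 14 residues are pairwise different, hence no difference of two elements is divisible by 16.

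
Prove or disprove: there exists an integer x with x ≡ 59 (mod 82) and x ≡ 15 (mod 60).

gcd(82, 60) = 2. A simultaneous solution exists iff 59 ≡ 15 (mod 2); here 59 mod 2 = 1 = 15 mod 2, so it does.
Write x = 59 + 82t. Then 82t ≡ 15 − 59 ≡ 16 (mod 60); dividing through by 2 gives 41t ≡ 8 (mod 30).
41 ≡ 11 (mod 30), so this reads 11t ≡ 8 (mod 30). To invert 11 modulo 30: 30 = 2·11 + 8, 11 = 1·8 + 3, 8 = 2·3 + 2, 3 = 1·2 + 1, 2 = 2·1 + 0, and unwinding, 1 = 3 − 1·2 = 3 − (8 − 2·3) = −8 + 3·3 = −8 + 3·(11 − 1·8) = 3·11 − 4·8 = 3·11 − 4·(30 − 2·11) = −4·30 + 11·11. Thus 11⁻¹ ≡ 11 (mod 30).
Multiplying by 11: t ≡ 11·8 = 88 ≡ 28 (mod 30).
Then x = 59 + 82·28 = 2355.
Check: 2355 mod 82 = 59, 2355 mod 60 = 15. ✓

x = 2355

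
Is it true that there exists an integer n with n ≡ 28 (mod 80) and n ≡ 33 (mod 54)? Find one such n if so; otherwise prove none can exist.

No such integer exists.

Reduce both congruences modulo 2, which divides 80 and 54: they say n ≡ 28 (mod 2) and n ≡ 33 (mod 2).
However 28 ≡ 0 and 33 ≡ 1 (mod 2), and 0 ≠ 1.
Hence the system has no solution.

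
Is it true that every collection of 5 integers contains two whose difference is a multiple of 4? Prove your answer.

Yes, this is always true.

Each integer lies in one of the 4 residue classes modulo 4.
Since 5 > 4, two of the 5 integers must share a residue class by the pigeonhole principle; call them a and b.
Then a ≡ b (mod 4), i.e. 4 ∣ (a − b).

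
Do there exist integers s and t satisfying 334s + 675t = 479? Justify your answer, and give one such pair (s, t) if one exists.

Since gcd(334, 675) = 1, every integer is an integer combination of 334 and 675.
Dividing repeatedly: 675 = 2·334 + 7, 334 = 47·7 + 5, 7 = 1·5 + 2, 5 = 2·2 + 1, 2 = 2·1 + 0.
Unwinding: 1 = 5 − 2·2 = 5 − 2·(7 − 1·5) = −2·7 + 3·5 = −2·7 + 3·(334 − 47·7) = 3·334 − 143·7 = 3·334 − 143·(675 − 2·334) = −143·675 + 289·334, i.e. 334·289 + 675·(-143) = 1.
Multiplying through by 479: s = 289·479 = 138431, t = (-143)·479 = -68497 is a solution.
Shifting by a multiple of (675, −334) keeps it a solution: s = 138431 − 205·675 = 56, t = -68497 + 205·334 = -27.
Indeed 334·56 + 675·(-27) = 18704 − 18225 = 479.

s = 56, t = -27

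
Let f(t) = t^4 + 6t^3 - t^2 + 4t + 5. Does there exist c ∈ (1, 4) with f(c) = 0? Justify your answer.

The endpoint values f(1) = 15 and f(4) = 645 are both positive. Claim: f(t) > 0 for every t in (1, 4).
Shift to the endpoint 1: with t = 1 + u (0 < u < 3), one computes f(1 + u) = u^4 + 10u^3 + 23u^2 + 24u + 15.
The nonzero coefficients here are all positive, so for u > 0 every term is positive (or zero), and the constant term 15 is strictly positive.
So f is strictly positive on (1, 4); no root exists in the interval.

No such root exists.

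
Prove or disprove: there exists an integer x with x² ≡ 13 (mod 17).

x = 8 works: 8² = 64, and 64 − 13 = 51 = 3·17.

x = 8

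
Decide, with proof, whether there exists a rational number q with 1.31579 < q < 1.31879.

Scale by 22: the interval becomes (28.94738, 29.01338), which contains the integer 29.
Hence 29/22 is a rational number with 1.31579 < 29/22 < 1.31879.

q = 29/22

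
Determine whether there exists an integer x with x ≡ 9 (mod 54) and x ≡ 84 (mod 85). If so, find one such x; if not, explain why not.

The moduli 54 and 85 are coprime, so by the Chinese Remainder Theorem a unique solution modulo 4590 exists.
Any solution of the first congruence is x = 9 + 54t; substituting into the second, 54t ≡ 84 − 9 ≡ 75 (mod 85).
Note 54·74 = 3996 ≡ 1 (mod 85) (as 3996 − 1 = 47·85), so 54⁻¹ ≡ 74.
Multiplying by 74: t ≡ 74·75 = 5550 ≡ 25 (mod 85).
With t = 25: x = 9 + 54·25 = 1359.
Verify: 1359 = 25·54 + 9 and 1359 = 15·85 + 84. ✓

x = 1359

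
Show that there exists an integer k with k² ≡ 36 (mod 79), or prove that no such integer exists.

Take k = 73. Then 73² = 5329 = 67·79 + 36, so 73² ≡ 36 (mod 79).

k = 73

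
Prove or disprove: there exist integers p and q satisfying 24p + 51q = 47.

Any value of 24p + 51q is a multiple of gcd(24, 51) = 3.
However 47 leaves remainder 2 on division by 3.
Therefore 24p + 51q = 47 has no solution in integers.

No, no such integers exist.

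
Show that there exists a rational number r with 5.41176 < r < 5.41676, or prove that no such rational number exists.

r = 65/12

Multiplying by 12: 12·5.41176 = 64.94112 and 12·5.41676 = 65.00112, so the integer 65 lies strictly between them.
Hence 65/12 is a rational number with 5.41176 < 65/12 < 5.41676.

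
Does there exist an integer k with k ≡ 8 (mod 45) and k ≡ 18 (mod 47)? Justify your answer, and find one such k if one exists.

k = 1898

gcd(45, 47) = 1, so the Chinese Remainder Theorem guarantees exactly one residue class mod 2115 satisfying both.
Write k = 8 + 45t and require 8 + 45t ≡ 18 (mod 47), i.e. 45t ≡ 10 (mod 47).
Invert 45 mod 47 by the Euclidean algorithm: 47 = 1·45 + 2, 45 = 22·2 + 1, 2 = 2·1 + 0; back-substituting, 1 = 45 − 22·2 = 45 − 22·(47 − 1·45) = −22·47 + 23·45. Hence 45·23 ≡ 1, so 45⁻¹ ≡ 23 (mod 47).
Multiplying by 23: t ≡ 23·10 = 230 ≡ 42 (mod 47).
Taking t = 42 gives k = 8 + 45·42 = 1898.
Check: 1898 mod 45 = 8, 1898 mod 47 = 18. ✓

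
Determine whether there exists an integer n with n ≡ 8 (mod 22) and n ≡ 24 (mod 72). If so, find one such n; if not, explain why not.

n = 96

Here gcd(22, 72) = 2, and both 8 and 24 leave remainder 0 mod 2, so the system is consistent.
List candidates n ≡ 8 (mod 22): 8, 30, 52, 74, 96. Modulo 72 these are 8, 30, 52, 2, 24; 96 gives 24 as required.
Verify: 96 = 4·22 + 8 and 96 = 1·72 + 24. ✓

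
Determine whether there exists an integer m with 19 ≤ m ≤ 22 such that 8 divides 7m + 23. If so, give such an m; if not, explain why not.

No such integer m in that range exists.

For m = 19, 20, 21, 22 the values of 7m + 23 modulo 8 are 4, 3, 2, 1 respectively.
Since 0 is absent from this list, 8 ∤ 7m + 23 for every m with 19 ≤ m ≤ 22.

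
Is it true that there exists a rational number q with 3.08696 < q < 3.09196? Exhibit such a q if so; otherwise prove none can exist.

q = 34/11

Scale by 11: the interval becomes (33.95656, 34.01156), which contains the integer 34.
Hence 34/11 is a rational number with 3.08696 < 34/11 < 3.09196.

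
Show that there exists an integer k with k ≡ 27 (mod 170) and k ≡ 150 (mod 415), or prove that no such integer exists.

Reduce both congruences modulo 5, which divides 170 and 415: they say k ≡ 27 (mod 5) and k ≡ 150 (mod 5).
However 27 ≡ 2 and 150 ≡ 0 (mod 5), and 2 ≠ 0.
Therefore no such k exists.

No such integer exists.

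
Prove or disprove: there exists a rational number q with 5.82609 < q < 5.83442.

Multiplying by 6: 6·5.82609 = 34.95654 and 6·5.83442 = 35.00652, so the integer 35 lies strictly between them.
So q = 35/6 works: it is a ratio of integers, and dividing 6·5.82609 < 35 < 6·5.83442 through by 6 gives 5.82609 < 35/6 < 5.83442.

q = 35/6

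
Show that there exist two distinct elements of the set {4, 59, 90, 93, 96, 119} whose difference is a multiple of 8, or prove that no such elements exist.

Residues mod 8: 4↦4, 59↦3, 90↦2, 93↦5, 96↦0, 119↦7.
These 6 residues are pairwise different, hence no difference of two elements is divisible by 8.

No such pair exists.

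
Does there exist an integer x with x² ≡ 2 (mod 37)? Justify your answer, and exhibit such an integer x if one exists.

Apply Euler's criterion with the prime 37: 2 is a quadratic residue iff 2^18 ≡ 1 (mod 37), and a non-residue iff it is ≡ −1.
Squaring successively (mod 37): 2^2 = 4 ≡ 4; 2^4 ≡ 4² = 16 ≡ 16; 2^8 ≡ 16² = 256 ≡ 34; 2^16 ≡ 34² = 1156 ≡ 9.
Since 18 = 16 + 2, 2^18 ≡ 9 · 4; multiplying out mod 37: 9·4 = 36 ≡ 36. Thus 2^18 ≡ 36 ≡ −1 (mod 37).
By Euler's criterion 2 is a quadratic non-residue mod 37: no x satisfies x² ≡ 2 (mod 37).

No, no such integer exists.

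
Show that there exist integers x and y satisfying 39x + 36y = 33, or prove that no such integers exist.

x = 11, y = -11

gcd(39, 36) = 3, and 3 divides 33, so integer solutions exist.
Dividing through by 3 reduces the equation to 13x + 12y = 11.
Dividing repeatedly: 13 = 1·12 + 1, 12 = 12·1 + 0.
Back-substituting, 1 = 13 − 1·12; that is, 13·1 + 12·(-1) = 1.
Times 11: 13·11 + 12·(-11) = 11, so (11, -11) solves it.
Indeed 39·11 + 36·(-11) = 429 − 396 = 33.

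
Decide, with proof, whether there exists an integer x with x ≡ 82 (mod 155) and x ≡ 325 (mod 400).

Reduce both congruences modulo 5, which divides 155 and 400: they say x ≡ 82 (mod 5) and x ≡ 325 (mod 5).
However 82 ≡ 2 and 325 ≡ 0 (mod 5), and 2 ≠ 0.
Hence the system has no solution.

No, no such integer exists.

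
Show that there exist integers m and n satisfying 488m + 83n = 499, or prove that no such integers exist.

488 and 83 are coprime, so 488m + 83n ranges over all of ℤ.
Dividing repeatedly: 488 = 5·83 + 73, 83 = 1·73 + 10, 73 = 7·10 + 3, 10 = 3·3 + 1, 3 = 3·1 + 0.
Unwinding: 1 = 10 − 3·3 = 10 − 3·(73 − 7·10) = −3·73 + 22·10 = −3·73 + 22·(83 − 1·73) = 22·83 − 25·73 = 22·83 − 25·(488 − 5·83) = −25·488 + 147·83, i.e. 488·(-25) + 83·147 = 1.
Times 499: 488·(-12475) + 83·73353 = 499, so (-12475, 73353) solves it.
Shifting by a multiple of (83, −488) keeps it a solution: m = -12475 + 151·83 = 58, n = 73353 − 151·488 = -335.
Check: 488·58 + 83·(-335) = 28304 − 27805 = 499. ✓

m = 58, n = -335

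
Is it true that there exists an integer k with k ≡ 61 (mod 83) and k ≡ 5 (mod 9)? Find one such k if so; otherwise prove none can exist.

gcd(83, 9) = 1, so the Chinese Remainder Theorem guarantees exactly one residue class mod 747 satisfying both.
Any solution of the first congruence is k = 61 + 83t; substituting into the second, 83t ≡ 5 − 61 ≡ 7 (mod 9).
83 ≡ 2 (mod 9), so this reads 2t ≡ 7 (mod 9). To invert 2 modulo 9: 9 = 4·2 + 1, 2 = 2·1 + 0, and unwinding, 1 = 9 − 4·2. Thus 2⁻¹ ≡ -4 ≡ 5 (mod 9).
Therefore t ≡ 5·7 = 35 ≡ 8 (mod 9).
With t = 8: k = 61 + 83·8 = 725.
Check: 725 mod 83 = 61, 725 mod 9 = 5. ✓

k = 725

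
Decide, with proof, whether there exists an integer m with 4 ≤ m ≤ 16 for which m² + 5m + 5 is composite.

At m = 16: 16² + 5·16 + 5 = 341 = 11·31, which is composite.

m = 16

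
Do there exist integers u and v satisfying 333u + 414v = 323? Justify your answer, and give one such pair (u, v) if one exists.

Both 333 and 414 are divisible by gcd(333, 414) = 9, hence so is any combination 333u + 414v.
But 323 = 9·35 + 8, so 9 ∤ 323.
Hence no integers u, v satisfy the equation.

No such integers exist.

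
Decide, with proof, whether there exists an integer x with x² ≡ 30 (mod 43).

43 is prime, so by Euler's criterion 30 is a square mod 43 iff 30^((43−1)/2) = 30^21 ≡ 1 (mod 43).
Squaring successively (mod 43): 30^2 = 900 ≡ 40; 30^4 ≡ 40² = 1600 ≡ 9; 30^8 ≡ 9² = 81 ≡ 38; 30^16 ≡ 38² = 1444 ≡ 25.
Since 21 = 16 + 4 + 1, 30^21 ≡ 25 · 9 · 30; multiplying out mod 43: 25·9 = 225 ≡ 10, then 10·30 = 300 ≡ 42. Thus 30^21 ≡ 42 ≡ −1 (mod 43).
By Euler's criterion 30 is a quadratic non-residue mod 43: no x satisfies x² ≡ 30 (mod 43).

No, no such integer exists.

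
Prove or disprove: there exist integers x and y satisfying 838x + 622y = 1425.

No such integers exist.

Both 838 and 622 are divisible by gcd(838, 622) = 2, hence so is any combination 838x + 622y.
But 1425 = 2·712 + 1, so 2 ∤ 1425.
So the equation is unsolvable over ℤ.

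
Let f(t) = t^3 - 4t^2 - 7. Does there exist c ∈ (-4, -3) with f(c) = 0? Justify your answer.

No such root exists.

f(-4) = -135 and f(-3) = -70, both negative, so a sign-change argument is unavailable; we show f keeps this sign on the whole interval.
Shift to the endpoint -3: with t = -3 − u (0 < u < 1), one computes f(-3 − u) = -u^3 - 13u^2 - 51u - 70.
The nonzero coefficients here are all negative, so for u > 0 every term is negative (or zero), and the constant term -70 is strictly negative.
Therefore f(t) < 0 throughout (-4, -3), and f has no zero there.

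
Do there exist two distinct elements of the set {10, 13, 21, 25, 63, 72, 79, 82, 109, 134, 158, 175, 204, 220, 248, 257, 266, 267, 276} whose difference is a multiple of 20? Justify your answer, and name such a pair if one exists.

There is no such pair.

Reduce each element modulo 20: 10↦10, 13↦13, 21↦1, 25↦5, 63↦3, 72↦12, 79↦19, 82↦2, 109↦9, 134↦14, 158↦18, 175↦15, 204↦4, 220↦0, 248↦8, 257↦17, 266↦6, 267↦7, 276↦16.
No residue repeats among the 19 elements, so no pair has difference ≡ 0 (mod 20).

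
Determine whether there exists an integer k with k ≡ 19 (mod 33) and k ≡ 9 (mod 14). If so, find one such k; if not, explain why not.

The moduli 33 and 14 are coprime, so by the Chinese Remainder Theorem a unique solution modulo 462 exists.
Write k = 19 + 33t and require 19 + 33t ≡ 9 (mod 14), i.e. 33t ≡ 4 (mod 14).
33 ≡ 5 (mod 14), so this reads 5t ≡ 4 (mod 14). To invert 5 modulo 14: 14 = 2·5 + 4, 5 = 1·4 + 1, 4 = 4·1 + 0, and unwinding, 1 = 5 − 1·4 = 5 − (14 − 2·5) = −14 + 3·5. Thus 5⁻¹ ≡ 3 (mod 14).
Multiplying by 3: t ≡ 3·4 = 12 (mod 14).
With t = 12: k = 19 + 33·12 = 415.
Verify: 415 = 12·33 + 19 and 415 = 29·14 + 9. ✓

k = 415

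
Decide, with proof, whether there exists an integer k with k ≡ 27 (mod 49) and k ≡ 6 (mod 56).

k = 174

gcd(49, 56) = 7. A simultaneous solution exists iff 27 ≡ 6 (mod 7); here 27 mod 7 = 6 = 6 mod 7, so it does.
The integers ≡ 27 (mod 49) are 27, 76, 125, 174, …; their remainders mod 56 are 27, 20, 13, 6, so k = 174 is the first that is ≡ 6 (mod 56).
Indeed 174 ≡ 27 (mod 49) and 174 ≡ 6 (mod 56).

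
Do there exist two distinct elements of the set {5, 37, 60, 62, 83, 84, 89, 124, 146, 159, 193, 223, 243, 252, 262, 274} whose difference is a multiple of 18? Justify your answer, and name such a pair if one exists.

There is no such pair.

Reduce each element modulo 18: 5↦5, 37↦1, 60↦6, 62↦8, 83↦11, 84↦12, 89↦17, 124↦16, 146↦2, 159↦15, 193↦13, 223↦7, 243↦9, 252↦0, 262↦10, 274↦4.
All 16 residues are distinct, so no two elements differ by a multiple of 18.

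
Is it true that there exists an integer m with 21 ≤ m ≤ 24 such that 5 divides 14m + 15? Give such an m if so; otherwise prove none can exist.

At m = 21, 14·21 + 15 = 309 ≡ 4 (mod 5), and each step in m adds 14 ≡ 4 (mod 5), giving residues 4, 3, 2, 1 for m = 21, 22, 23, 24.
The residue 0 does not occur, so no m in [21, 24] makes 14m + 15 a multiple of 5.

No such integer m in that range exists.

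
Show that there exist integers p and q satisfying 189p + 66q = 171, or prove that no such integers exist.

p = 3, q = -6

Every value of 189p + 66q is a multiple of gcd(189, 66) = 3; since 3 ∣ 171, solutions exist.
Dividing through by 3 reduces the equation to 63p + 22q = 57.
Euclidean algorithm: 63 = 2·22 + 19, 22 = 1·19 + 3, 19 = 6·3 + 1, 3 = 3·1 + 0.
Unwinding: 1 = 19 − 6·3 = 19 − 6·(22 − 1·19) = −6·22 + 7·19 = −6·22 + 7·(63 − 2·22) = 7·63 − 20·22, i.e. 63·7 + 22·(-20) = 1.
Scaling by 57 gives the particular solution (p, q) = (399, -1140).
The general solution is p = 399 + 22k, q = -1140 − 63k; taking k = -18 gives the smaller pair p = 3, q = -6.
Indeed 189·3 + 66·(-6) = 567 − 396 = 171.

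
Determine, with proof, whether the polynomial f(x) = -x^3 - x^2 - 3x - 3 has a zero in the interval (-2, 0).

Yes, f has a root in the interval.

f(-2) = 7 and f(0) = -3, which have opposite signs.
f is continuous everywhere (it is a polynomial), in particular on [-2, 0].
By the Intermediate Value Theorem f must vanish at some point of (-2, 0).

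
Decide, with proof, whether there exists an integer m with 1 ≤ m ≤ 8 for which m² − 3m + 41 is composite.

m = 5

At m = 5: 5² − 3·5 + 41 = 51 = 3·17, which is composite.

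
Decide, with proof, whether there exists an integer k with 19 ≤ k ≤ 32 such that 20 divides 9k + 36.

No such integer k in that range exists.

At k = 19, 9·19 + 36 = 207 ≡ 7 (mod 20), and each step in k adds 9, giving residues 7, 16, 5, 14, 3, 12, 1, 10, 19, 8, 17, 6, 15, 4 for k = 19, 20, …, 32.
Since 0 is absent from this list, 20 ∤ 9k + 36 for every k with 19 ≤ k ≤ 32.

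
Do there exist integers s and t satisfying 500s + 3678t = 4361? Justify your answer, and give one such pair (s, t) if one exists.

Both 500 and 3678 are divisible by gcd(500, 3678) = 2, hence so is any combination 500s + 3678t.
But 4361 = 2·2180 + 1, so 2 ∤ 4361.
So the equation is unsolvable over ℤ.

No, no such integers exist.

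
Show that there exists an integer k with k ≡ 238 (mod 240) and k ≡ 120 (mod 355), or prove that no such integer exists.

No such integer exists.

gcd(240, 355) = 5. If k ≡ 238 (mod 240) and k ≡ 120 (mod 355), then k ≡ 238 (mod 5) and k ≡ 120 (mod 5).
However 238 ≡ 3 and 120 ≡ 0 (mod 5), and 3 ≠ 0.
Therefore no such k exists.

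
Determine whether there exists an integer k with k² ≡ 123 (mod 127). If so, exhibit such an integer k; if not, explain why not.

No, no such integer exists.

Apply Euler's criterion with the prime 127: 123 is a quadratic residue iff 123^63 ≡ 1 (mod 127), and a non-residue iff it is ≡ −1.
Squaring successively (mod 127): 123^2 = 15129 ≡ 16; 123^4 ≡ 16² = 256 ≡ 2; 123^8 ≡ 2² = 4 ≡ 4; 123^16 ≡ 4² = 16 ≡ 16; 123^32 ≡ 16² = 256 ≡ 2.
Since 63 = 32 + 16 + 8 + 4 + 2 + 1, 123^63 ≡ 2 · 16 · 4 · 2 · 16 · 123; multiplying out mod 127: 2·16 = 32 ≡ 32, then 32·4 = 128 ≡ 1, then 1·2 = 2 ≡ 2, then 2·16 = 32 ≡ 32, then 32·123 = 3936 ≡ 126. Thus 123^63 ≡ 126 ≡ −1 (mod 127).
By Euler's criterion 123 is a quadratic non-residue mod 127: no k satisfies k² ≡ 123 (mod 127).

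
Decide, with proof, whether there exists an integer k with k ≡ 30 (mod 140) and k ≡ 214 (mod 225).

Both moduli are multiples of 5 = gcd(140, 225), so any solution would satisfy k ≡ 30 and k ≡ 214 modulo 5 simultaneously.
However 30 ≡ 0 and 214 ≡ 4 (mod 5), and 0 ≠ 4.
So no integer satisfies both congruences.

There is no such integer.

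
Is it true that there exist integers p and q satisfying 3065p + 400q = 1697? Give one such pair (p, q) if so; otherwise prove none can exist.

No, no such integers exist.

Any value of 3065p + 400q is a multiple of gcd(3065, 400) = 5.
But 1697 is not a multiple of 5 (it leaves remainder 2).
So the equation is unsolvable over ℤ.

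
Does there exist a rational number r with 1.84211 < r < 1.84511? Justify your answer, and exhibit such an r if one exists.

Scale by 32: the interval becomes (58.94752, 59.04352), which contains the integer 59.
Dividing back, 1.84211 < 59/32 < 1.84511, and 59/32 is rational.

r = 59/32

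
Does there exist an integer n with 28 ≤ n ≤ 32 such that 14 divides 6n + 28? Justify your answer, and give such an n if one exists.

Try n = 28: 6·28 + 28 = 196 = 14·14, which is divisible by 14.

n = 28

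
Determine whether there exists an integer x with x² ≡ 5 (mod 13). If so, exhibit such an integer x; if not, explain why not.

Computing x² mod 13 for x = 0, 1, …, 6 (enough, by the symmetry x ↦ 13 − x) gives 0, 1, 4, 9, 3, 12, 10.
So the quadratic residues mod 13 are {0, 1, 3, 4, 9, 10, 12}, and 5 is not among them.
Therefore x² ≡ 5 (mod 13) has no solution.

No, no such integer exists.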